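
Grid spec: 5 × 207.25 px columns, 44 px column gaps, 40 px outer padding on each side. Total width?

1292.25 px

Canvas = 2·40 + 5·207.25 + 4·44 = 80 + 1036.25 + 176 = 1292.25 px.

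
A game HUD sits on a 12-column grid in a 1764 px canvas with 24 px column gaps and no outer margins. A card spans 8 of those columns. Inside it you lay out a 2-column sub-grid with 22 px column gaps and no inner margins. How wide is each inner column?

1764 − 11·24 = 1500; ÷12 gives c = 125 px.
Span of 8: 8·125 + 7·24 = 1000 + 168 = 1168 px.
Subtracting 1 column gap of 22 leaves 1146 for 2 columns, so d = 573 px.

573 px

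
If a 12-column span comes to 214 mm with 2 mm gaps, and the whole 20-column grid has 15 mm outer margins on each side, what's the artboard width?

388 mm

12c + 11·2 = 214 → 12c = 192 → c = 16 mm.
Adding margins, columns and gutters: 30 + 320 + 38 = 388 mm.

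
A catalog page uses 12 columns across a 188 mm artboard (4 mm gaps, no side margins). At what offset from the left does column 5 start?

64 mm

12c + 11·4 = 188 → 12c = 144 → c = 12 mm.
Before column 5: 4 columns + 4 gaps.
Offset = 4·(12 + 4) = 4·16 = 64 mm.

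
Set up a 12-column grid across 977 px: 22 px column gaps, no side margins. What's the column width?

12 columns + 11 column gaps: 12c + 11·22 = 977.
12c = 977 − 242 = 735, so c = 61.25 px.

61.25 px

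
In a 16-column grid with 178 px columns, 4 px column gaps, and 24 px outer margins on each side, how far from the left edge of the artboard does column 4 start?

Column 4 starts at margin + 3·(column + gutter) = 24 + 3·182 = 570 px.

570 px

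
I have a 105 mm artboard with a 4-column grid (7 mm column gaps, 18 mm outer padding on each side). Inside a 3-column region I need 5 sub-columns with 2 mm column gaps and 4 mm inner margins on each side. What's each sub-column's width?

6.8 mm

Outer content = 105 − 2·18 = 69 mm.
Subtracting 3 column gaps of 7 leaves 48 for 4 columns, so c = 12 mm.
3-column span = 3·12 + 2·7 = 50 mm.
Inner content = 50 − 2·4 = 42 mm.
5d + 4·2 = 42 → 5d = 34 → d = 6.8 mm.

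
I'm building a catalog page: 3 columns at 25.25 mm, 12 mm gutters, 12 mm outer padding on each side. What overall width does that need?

Adding margins, columns and gutters: 24 + 75.75 + 24 = 123.75 mm.

123.75 mm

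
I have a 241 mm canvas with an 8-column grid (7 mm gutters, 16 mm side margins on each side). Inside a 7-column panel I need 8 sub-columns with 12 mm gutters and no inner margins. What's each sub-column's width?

Take off 32 mm of margins, leaving 209 mm.
Subtracting 7 gutters of 7 leaves 160 for 8 columns, so c = 20 mm.
7 columns plus 6 gutters: 140 + 42 = 182 mm.
8d + 7·12 = 182 → 8d = 98 → d = 12.25 mm.

12.25 mm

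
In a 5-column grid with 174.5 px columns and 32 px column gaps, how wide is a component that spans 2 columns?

381 px

2-column span = 2·174.5 + 1·32 = 381 px.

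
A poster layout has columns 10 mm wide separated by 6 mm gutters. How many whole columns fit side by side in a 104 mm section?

6 columns

k columns need k·10 + (k−1)·6 = k·16 − 6.
k·16 − 6 ≤ 104 → k ≤ 110 / 16 ≈ 6.88, so k = 6.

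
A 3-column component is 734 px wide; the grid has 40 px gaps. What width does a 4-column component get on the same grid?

992 px

734 − 2·40 = 654; ÷3 gives c = 218 px.
4 columns plus 3 gaps: 872 + 120 = 992 px.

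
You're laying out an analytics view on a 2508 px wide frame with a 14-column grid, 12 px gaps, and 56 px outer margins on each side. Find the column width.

160 px

Content width = 2508 − 2·56 = 2396 px.
Subtracting 13 gaps of 12 leaves 2240 for 14 columns, so c = 160 px.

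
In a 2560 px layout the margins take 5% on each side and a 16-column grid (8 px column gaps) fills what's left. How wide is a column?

Each margin = 5% of 2560 = 128 px; content = 2560 − 2·128 = 2304 px.
16 columns + 15 column gaps: 16c + 15·8 = 2304.
16c = 2304 − 120 = 2184, so c = 136.5 px.

136.5 px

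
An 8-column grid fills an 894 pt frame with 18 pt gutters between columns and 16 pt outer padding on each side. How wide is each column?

92 pt

Content width = 894 − 2·16 = 862 pt.
862 − 7·18 = 736; ÷8 gives c = 92 pt.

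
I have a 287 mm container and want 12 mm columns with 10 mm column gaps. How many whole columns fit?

13 columns

13 columns: 13·12 + 12·10 = 276 mm ≤ 287.
14 columns: 298 mm > 287. So 13.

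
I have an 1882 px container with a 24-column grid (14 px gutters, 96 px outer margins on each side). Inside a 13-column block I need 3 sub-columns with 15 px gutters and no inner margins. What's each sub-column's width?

Take off 192 px of margins, leaving 1690 px.
24c + 23·14 = 1690 → 24c = 1368 → c = 57 px.
13 columns plus 12 gutters: 741 + 168 = 909 px.
Subtracting 2 gutters of 15 leaves 879 for 3 columns, so d = 293 px.

293 px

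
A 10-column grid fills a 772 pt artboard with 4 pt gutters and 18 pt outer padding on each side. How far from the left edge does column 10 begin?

Subtract both margins: 772 − 2·18 = 736 pt.
10 columns + 9 gutters: 10c + 9·4 = 736.
10c = 736 − 36 = 700, so c = 70 pt.
Column 10 starts at margin + 9·(column + gutter) = 18 + 9·74 = 684 pt.

684 pt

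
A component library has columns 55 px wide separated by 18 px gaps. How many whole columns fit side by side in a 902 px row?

12 columns

k columns need k·55 + (k−1)·18 = k·73 − 18.
k·73 − 18 ≤ 902 → k ≤ 920 / 73 ≈ 12.60, so k = 12.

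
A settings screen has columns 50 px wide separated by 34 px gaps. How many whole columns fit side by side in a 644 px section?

8 columns: 8·50 + 7·34 = 638 px ≤ 644.
9 columns: 722 px > 644. So 8.

8 columns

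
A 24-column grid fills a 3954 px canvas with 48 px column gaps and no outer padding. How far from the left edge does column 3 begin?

3954 − 23·48 = 2850; ÷24 gives c = 118.75 px.
Before column 3: 2 columns + 2 column gaps.
Offset = 2·(118.75 + 48) = 2·166.75 = 333.5 px.

333.5 px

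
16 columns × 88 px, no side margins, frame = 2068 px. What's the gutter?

44 px

16·88 + 15g = 2068 → 15g = 660 → g = 44 px.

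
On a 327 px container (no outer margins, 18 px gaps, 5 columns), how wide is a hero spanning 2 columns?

5 columns + 4 gaps: 5c + 4·18 = 327.
5c = 327 − 72 = 255, so c = 51 px.
2-column span = 2·51 + 1·18 = 120 px.

120 px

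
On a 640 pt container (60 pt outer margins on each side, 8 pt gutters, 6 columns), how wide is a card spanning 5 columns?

Inside the margins: 640 − 120 = 520 pt.
6c + 5·8 = 520 → 6c = 480 → c = 80 pt.
5-column span = 5·80 + 4·8 = 432 pt.

432 pt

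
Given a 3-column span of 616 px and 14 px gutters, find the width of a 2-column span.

406 px

3c + 2·14 = 616 → 3c = 588 → c = 196 px.
Span of 2: 2·196 + 1·14 = 392 + 14 = 406 px.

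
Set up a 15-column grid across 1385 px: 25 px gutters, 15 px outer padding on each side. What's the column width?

67 px

Take off 30 px of margins, leaving 1355 px.
15 columns + 14 gutters: 15c + 14·25 = 1355.
15c = 1355 − 350 = 1005, so c = 67 px.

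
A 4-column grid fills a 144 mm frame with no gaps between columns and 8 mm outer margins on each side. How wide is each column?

32 mm

Take off 16 mm of margins, leaving 128 mm.
128 / 4 = 32 mm per column.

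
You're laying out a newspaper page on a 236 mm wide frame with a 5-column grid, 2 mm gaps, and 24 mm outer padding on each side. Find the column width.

Take off 48 mm of margins, leaving 188 mm.
5 columns + 4 gaps: 5c + 4·2 = 188.
5c = 188 − 8 = 180, so c = 36 mm.

36 mm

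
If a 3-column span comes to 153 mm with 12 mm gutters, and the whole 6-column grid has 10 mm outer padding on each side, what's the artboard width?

338 mm

3 columns + 2 gutters: 3c + 2·12 = 153.
3c = 153 − 24 = 129, so c = 43 mm.
Adding margins, columns and gutters: 20 + 258 + 60 = 338 mm.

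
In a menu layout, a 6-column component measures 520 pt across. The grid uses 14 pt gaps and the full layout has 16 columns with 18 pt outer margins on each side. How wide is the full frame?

520 − 5·14 = 450; ÷6 gives c = 75 pt.
Total width: 2·18 + 16·75 + 15·14 = 1446 pt.

1446 pt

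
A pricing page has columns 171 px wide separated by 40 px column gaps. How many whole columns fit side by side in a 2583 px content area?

k columns need k·171 + (k−1)·40 = k·211 − 40.
k·211 − 40 ≤ 2583 → k ≤ 2623 / 211 ≈ 12.43, so k = 12.

12 columns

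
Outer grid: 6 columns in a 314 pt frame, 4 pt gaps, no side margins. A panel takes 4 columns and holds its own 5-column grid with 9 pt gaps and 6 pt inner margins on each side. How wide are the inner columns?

32 pt

6 columns + 5 gaps: 6c + 5·4 = 314.
6c = 314 − 20 = 294, so c = 49 pt.
4-column span = 4·49 + 3·4 = 208 pt.
Inner content = 208 − 2·6 = 196 pt.
5d + 4·9 = 196 → 5d = 160 → d = 32 pt.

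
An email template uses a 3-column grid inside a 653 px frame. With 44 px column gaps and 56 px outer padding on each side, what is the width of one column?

Subtract both margins: 653 − 2·56 = 541 px.
Subtracting 2 column gaps of 44 leaves 453 for 3 columns, so c = 151 px.

151 px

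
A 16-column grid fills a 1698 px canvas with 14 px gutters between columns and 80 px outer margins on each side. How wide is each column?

83 px

Inside the margins: 1698 − 160 = 1538 px.
16 columns + 15 gutters: 16c + 15·14 = 1538.
16c = 1538 − 210 = 1328, so c = 83 px.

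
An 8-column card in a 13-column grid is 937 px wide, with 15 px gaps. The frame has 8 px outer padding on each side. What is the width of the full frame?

8 columns + 7 gaps: 8c + 7·15 = 937.
8c = 937 − 105 = 832, so c = 104 px.
Frame = 2·8 + 13·104 + 12·15 = 16 + 1352 + 180 = 1548 px.

1548 px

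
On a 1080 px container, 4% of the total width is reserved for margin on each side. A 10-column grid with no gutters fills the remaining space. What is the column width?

1080 × (1 − 2·4%) = 1080 × 92% = 993.6 px for the columns.
10c = 993.6 → c = 99.36 px.

99.36 px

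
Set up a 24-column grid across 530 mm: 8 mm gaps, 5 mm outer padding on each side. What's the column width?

14 mm

Subtract both margins: 530 − 2·5 = 520 mm.
Subtracting 23 gaps of 8 leaves 336 for 24 columns, so c = 14 mm.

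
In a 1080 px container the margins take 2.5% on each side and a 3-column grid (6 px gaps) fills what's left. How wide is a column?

Margins: 2.5% × 1080 = 27 px each, so content = 1080 − 54 = 1026 px.
3 columns + 2 gaps: 3c + 2·6 = 1026.
3c = 1026 − 12 = 1014, so c = 338 px.

338 px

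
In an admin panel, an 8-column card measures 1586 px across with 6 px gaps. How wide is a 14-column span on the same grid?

2780 px

Subtracting 7 gaps of 6 leaves 1544 for 8 columns, so c = 193 px.
14 columns plus 13 gaps: 2702 + 78 = 2780 px.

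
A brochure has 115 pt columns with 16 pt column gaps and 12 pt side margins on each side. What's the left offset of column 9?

Each column+gutter stride is 131 pt; 8 of them past the 12 pt margin is 12 + 1048 = 1060 pt.

1060 pt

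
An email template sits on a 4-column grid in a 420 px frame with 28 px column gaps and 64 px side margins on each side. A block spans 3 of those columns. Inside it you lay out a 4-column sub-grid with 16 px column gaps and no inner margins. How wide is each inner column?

Outer content = 420 − 2·64 = 292 px.
4 columns + 3 column gaps: 4c + 3·28 = 292.
4c = 292 − 84 = 208, so c = 52 px.
Span of 3: 3·52 + 2·28 = 156 + 56 = 212 px.
Subtracting 3 column gaps of 16 leaves 164 for 4 columns, so d = 41 px.

41 px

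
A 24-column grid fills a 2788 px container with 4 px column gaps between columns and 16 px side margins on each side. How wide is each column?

111 px

Subtract both margins: 2788 − 2·16 = 2756 px.
24c + 23·4 = 2756 → 24c = 2664 → c = 111 px.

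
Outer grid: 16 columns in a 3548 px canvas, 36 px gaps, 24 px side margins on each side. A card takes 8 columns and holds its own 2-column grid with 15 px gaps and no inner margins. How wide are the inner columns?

858.5 px

Inside the margins: 3548 − 48 = 3500 px.
3500 − 15·36 = 2960; ÷16 gives c = 185 px.
Span of 8: 8·185 + 7·36 = 1480 + 252 = 1732 px.
2 columns + 1 gap: 2d + 1·15 = 1732.
2d = 1732 − 15 = 1717, so d = 858.5 px.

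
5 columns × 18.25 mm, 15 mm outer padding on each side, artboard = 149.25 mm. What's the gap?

Inside the margins: 149.25 − 30 = 119.25 mm.
5·18.25 + 4g = 119.25 → 4g = 28 → g = 7 mm.

7 mm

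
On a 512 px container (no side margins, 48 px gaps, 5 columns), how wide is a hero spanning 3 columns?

512 − 4·48 = 320; ÷5 gives c = 64 px.
3-column span = 3·64 + 2·48 = 288 px.

288 px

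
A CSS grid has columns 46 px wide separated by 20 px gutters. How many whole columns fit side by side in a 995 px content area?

15 columns

Each extra column adds 46 + 20 = 66 px.
(995 + 20) / 66 = 15.38, so 15 columns fit.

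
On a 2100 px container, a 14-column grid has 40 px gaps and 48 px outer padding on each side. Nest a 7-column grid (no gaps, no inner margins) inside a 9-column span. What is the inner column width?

Take off 96 px of margins, leaving 2004 px.
14 columns + 13 gaps: 14c + 13·40 = 2004.
14c = 2004 − 520 = 1484, so c = 106 px.
9-column span = 9·106 + 8·40 = 1274 px.
1274 / 7 = 182 px per column.

182 px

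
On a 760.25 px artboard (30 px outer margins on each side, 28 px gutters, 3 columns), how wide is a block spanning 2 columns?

457.5 px

Subtract both margins: 760.25 − 2·30 = 700.25 px.
3c + 2·28 = 700.25 → 3c = 644.25 → c = 214.75 px.
2-column span = 2·214.75 + 1·28 = 457.5 px.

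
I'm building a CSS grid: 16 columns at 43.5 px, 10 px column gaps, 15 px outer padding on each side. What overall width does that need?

876 px

Adding margins, columns and gutters: 30 + 696 + 150 = 876 px.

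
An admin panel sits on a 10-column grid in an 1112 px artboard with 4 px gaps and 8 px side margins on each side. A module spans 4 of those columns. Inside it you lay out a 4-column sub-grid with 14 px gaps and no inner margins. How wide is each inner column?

Subtract both margins: 1112 − 2·8 = 1096 px.
10 columns + 9 gaps: 10c + 9·4 = 1096.
10c = 1096 − 36 = 1060, so c = 106 px.
Span of 4: 4·106 + 3·4 = 424 + 12 = 436 px.
4d + 3·14 = 436 → 4d = 394 → d = 98.5 px.

98.5 px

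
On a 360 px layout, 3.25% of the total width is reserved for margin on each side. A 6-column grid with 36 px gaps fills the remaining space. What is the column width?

26.1 px

360 × (1 − 2·3.25%) = 360 × 93.5% = 336.6 px for the columns.
6c + 5·36 = 336.6 → 6c = 156.6 → c = 26.1 px.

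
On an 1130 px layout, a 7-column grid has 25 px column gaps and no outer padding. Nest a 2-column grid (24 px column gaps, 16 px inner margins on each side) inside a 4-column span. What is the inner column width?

289.5 px

7 columns + 6 column gaps: 7c + 6·25 = 1130.
7c = 1130 − 150 = 980, so c = 140 px.
4 columns plus 3 column gaps: 560 + 75 = 635 px.
Inner content = 635 − 2·16 = 603 px.
603 − 1·24 = 579; ÷2 gives d = 289.5 px.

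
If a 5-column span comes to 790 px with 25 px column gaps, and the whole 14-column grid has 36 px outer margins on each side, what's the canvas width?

2329 px

5c + 4·25 = 790 → 5c = 690 → c = 138 px.
Adding margins, columns and gutters: 72 + 1932 + 325 = 2329 px.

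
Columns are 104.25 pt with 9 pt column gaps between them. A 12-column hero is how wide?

1350 pt

12 columns plus 11 column gaps: 1251 + 99 = 1350 pt.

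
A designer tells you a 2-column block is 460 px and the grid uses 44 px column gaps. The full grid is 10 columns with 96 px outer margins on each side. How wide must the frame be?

2c + 1·44 = 460 → 2c = 416 → c = 208 px.
Frame = 2·96 + 10·208 + 9·44 = 192 + 2080 + 396 = 2668 px.

2668 px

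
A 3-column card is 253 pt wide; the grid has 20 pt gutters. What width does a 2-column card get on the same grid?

162 pt

253 − 2·20 = 213; ÷3 gives c = 71 pt.
Span of 2: 2·71 + 1·20 = 142 + 20 = 162 pt.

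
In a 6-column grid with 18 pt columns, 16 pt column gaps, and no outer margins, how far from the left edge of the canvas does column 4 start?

102 pt

No margin, so column 4 starts at 3·(column + gutter) = 3·34 = 102 pt.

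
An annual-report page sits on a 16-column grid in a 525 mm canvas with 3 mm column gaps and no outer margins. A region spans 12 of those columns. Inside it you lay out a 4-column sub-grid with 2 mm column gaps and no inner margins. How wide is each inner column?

16c + 15·3 = 525 → 16c = 480 → c = 30 mm.
12 columns plus 11 column gaps: 360 + 33 = 393 mm.
4d + 3·2 = 393 → 4d = 387 → d = 96.75 mm.

96.75 mm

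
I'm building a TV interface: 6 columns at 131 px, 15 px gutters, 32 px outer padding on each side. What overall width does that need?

Container = 2·32 + 6·131 + 5·15 = 64 + 786 + 75 = 925 px.

925 px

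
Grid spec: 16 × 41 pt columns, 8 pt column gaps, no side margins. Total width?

776 pt

Total width: 16·41 + 15·8 = 776 pt.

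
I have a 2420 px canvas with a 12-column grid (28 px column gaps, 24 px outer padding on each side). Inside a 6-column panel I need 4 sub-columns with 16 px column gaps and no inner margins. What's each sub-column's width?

281 px

Outer content = 2420 − 2·24 = 2372 px.
12 columns + 11 column gaps: 12c + 11·28 = 2372.
12c = 2372 − 308 = 2064, so c = 172 px.
Span of 6: 6·172 + 5·28 = 1032 + 140 = 1172 px.
4d + 3·16 = 1172 → 4d = 1124 → d = 281 px.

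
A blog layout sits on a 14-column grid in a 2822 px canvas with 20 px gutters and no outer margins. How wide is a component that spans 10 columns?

2010 px

14 columns + 13 gutters: 14c + 13·20 = 2822.
14c = 2822 − 260 = 2562, so c = 183 px.
10 columns plus 9 gutters: 1830 + 180 = 2010 px.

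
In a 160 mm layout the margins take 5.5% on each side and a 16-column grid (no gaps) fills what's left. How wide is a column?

Margins: 5.5% × 160 = 8.8 mm each, so content = 160 − 17.6 = 142.4 mm.
142.4 / 16 = 8.9 mm per column.

8.9 mm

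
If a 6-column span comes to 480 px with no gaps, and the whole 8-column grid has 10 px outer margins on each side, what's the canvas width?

660 px

6c = 480 → c = 80 px.
Summing: 20 + 640 = 660 px.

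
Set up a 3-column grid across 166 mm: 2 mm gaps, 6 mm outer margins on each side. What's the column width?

50 mm

Content width = 166 − 2·6 = 154 mm.
3c + 2·2 = 154 → 3c = 150 → c = 50 mm.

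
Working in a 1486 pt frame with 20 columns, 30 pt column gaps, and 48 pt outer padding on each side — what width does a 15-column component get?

1035 pt

Subtract both margins: 1486 − 2·48 = 1390 pt.
Subtracting 19 column gaps of 30 leaves 820 for 20 columns, so c = 41 pt.
15-column span = 15·41 + 14·30 = 1035 pt.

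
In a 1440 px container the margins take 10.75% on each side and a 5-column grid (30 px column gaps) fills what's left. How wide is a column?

Margins: 10.75% × 1440 = 154.8 px each, so content = 1440 − 309.6 = 1130.4 px.
5 columns + 4 column gaps: 5c + 4·30 = 1130.4.
5c = 1130.4 − 120 = 1010.4, so c = 202.08 px.

202.08 px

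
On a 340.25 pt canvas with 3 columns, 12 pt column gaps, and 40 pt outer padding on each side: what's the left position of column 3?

221.5 pt

Subtract both margins: 340.25 − 2·40 = 260.25 pt.
Subtracting 2 column gaps of 12 leaves 236.25 for 3 columns, so c = 78.75 pt.
Column 3 starts at margin + 2·(column + gutter) = 40 + 2·90.75 = 221.5 pt.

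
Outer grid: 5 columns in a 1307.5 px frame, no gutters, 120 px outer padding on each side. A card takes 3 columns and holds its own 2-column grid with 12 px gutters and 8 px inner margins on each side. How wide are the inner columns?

Take off 240 px of margins, leaving 1067.5 px.
1067.5 / 5 = 213.5 px per column.
3-column span = 3·213.5 = 640.5 px.
Inner content = 640.5 − 2·8 = 624.5 px.
2 columns + 1 gutter: 2d + 1·12 = 624.5.
2d = 624.5 − 12 = 612.5, so d = 306.25 px.

306.25 px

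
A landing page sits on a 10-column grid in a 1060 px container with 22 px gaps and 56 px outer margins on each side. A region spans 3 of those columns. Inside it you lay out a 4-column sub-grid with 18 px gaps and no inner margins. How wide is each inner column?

Inside the margins: 1060 − 112 = 948 px.
10 columns + 9 gaps: 10c + 9·22 = 948.
10c = 948 − 198 = 750, so c = 75 px.
Span of 3: 3·75 + 2·22 = 225 + 44 = 269 px.
Subtracting 3 gaps of 18 leaves 215 for 4 columns, so d = 53.75 px.

53.75 px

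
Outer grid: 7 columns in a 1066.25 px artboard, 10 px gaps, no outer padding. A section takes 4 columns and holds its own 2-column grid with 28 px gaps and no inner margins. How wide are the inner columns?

288.5 px

1066.25 − 6·10 = 1006.25; ÷7 gives c = 143.75 px.
4 columns plus 3 gaps: 575 + 30 = 605 px.
2 columns + 1 gap: 2d + 1·28 = 605.
2d = 605 − 28 = 577, so d = 288.5 px.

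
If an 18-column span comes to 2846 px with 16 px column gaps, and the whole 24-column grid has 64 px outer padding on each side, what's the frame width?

18c + 17·16 = 2846 → 18c = 2574 → c = 143 px.
Frame = 2·64 + 24·143 + 23·16 = 128 + 3432 + 368 = 3928 px.

3928 px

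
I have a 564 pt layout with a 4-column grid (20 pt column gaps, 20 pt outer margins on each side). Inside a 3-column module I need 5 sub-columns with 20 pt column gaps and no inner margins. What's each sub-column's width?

61.6 pt

Take off 40 pt of margins, leaving 524 pt.
4c + 3·20 = 524 → 4c = 464 → c = 116 pt.
3-column span = 3·116 + 2·20 = 388 pt.
5d + 4·20 = 388 → 5d = 308 → d = 61.6 pt.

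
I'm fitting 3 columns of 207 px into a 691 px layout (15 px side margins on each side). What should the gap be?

20 px

Content width = 691 − 2·15 = 661 px.
3·207 + 2g = 661 → 2g = 40 → g = 20 px.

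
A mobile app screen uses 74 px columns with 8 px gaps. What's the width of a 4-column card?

4 columns plus 3 gaps: 296 + 24 = 320 px.

320 px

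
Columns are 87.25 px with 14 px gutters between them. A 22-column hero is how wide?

2213.5 px

Span of 22: 22·87.25 + 21·14 = 1919.5 + 294 = 2213.5 px.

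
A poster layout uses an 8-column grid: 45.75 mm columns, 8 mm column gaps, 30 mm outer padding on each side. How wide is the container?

482 mm

Adding margins, columns and gutters: 60 + 366 + 56 = 482 mm.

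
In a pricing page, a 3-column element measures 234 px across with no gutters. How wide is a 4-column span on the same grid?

234 / 3 = 78 px per column.
4-column span = 4·78 = 312 px.

312 px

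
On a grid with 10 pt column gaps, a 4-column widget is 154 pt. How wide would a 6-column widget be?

236 pt

Subtracting 3 column gaps of 10 leaves 124 for 4 columns, so c = 31 pt.
6 columns plus 5 column gaps: 186 + 50 = 236 pt.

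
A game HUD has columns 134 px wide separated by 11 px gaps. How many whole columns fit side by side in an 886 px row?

6 columns: 6·134 + 5·11 = 859 px ≤ 886.
7 columns: 1004 px > 886. So 6.

6 columns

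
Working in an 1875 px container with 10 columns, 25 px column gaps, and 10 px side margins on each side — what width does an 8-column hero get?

1479 px

Subtract both margins: 1875 − 2·10 = 1855 px.
10c + 9·25 = 1855 → 10c = 1630 → c = 163 px.
8 columns plus 7 column gaps: 1304 + 175 = 1479 px.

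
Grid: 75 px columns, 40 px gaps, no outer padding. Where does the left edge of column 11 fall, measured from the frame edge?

Before column 11: 10 columns + 10 gaps.
Offset = 10·(75 + 40) = 10·115 = 1150 px.

1150 px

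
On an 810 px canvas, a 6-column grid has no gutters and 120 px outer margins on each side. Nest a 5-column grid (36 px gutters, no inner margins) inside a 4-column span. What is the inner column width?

47.2 px

Inside the margins: 810 − 240 = 570 px.
570 / 6 = 95 px per column.
With no gutters, 4 columns span 4·95 = 380 px.
380 − 4·36 = 236; ÷5 gives d = 47.2 px.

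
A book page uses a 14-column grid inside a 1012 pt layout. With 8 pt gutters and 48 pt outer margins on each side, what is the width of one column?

Take off 96 pt of margins, leaving 916 pt.
916 − 13·8 = 812; ÷14 gives c = 58 pt.

58 pt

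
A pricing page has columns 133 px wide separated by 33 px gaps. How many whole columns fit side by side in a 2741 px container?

16 columns: 16·133 + 15·33 = 2623 px ≤ 2741.
17 columns: 2789 px > 2741. So 16.

16 columns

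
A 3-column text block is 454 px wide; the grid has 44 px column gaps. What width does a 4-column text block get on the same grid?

454 − 2·44 = 366; ÷3 gives c = 122 px.
4 columns plus 3 column gaps: 488 + 132 = 620 px.

620 px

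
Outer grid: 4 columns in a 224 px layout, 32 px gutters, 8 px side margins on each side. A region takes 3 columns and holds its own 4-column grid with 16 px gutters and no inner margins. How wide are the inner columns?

25 px

Take off 16 px of margins, leaving 208 px.
4c + 3·32 = 208 → 4c = 112 → c = 28 px.
Span of 3: 3·28 + 2·32 = 84 + 64 = 148 px.
148 − 3·16 = 100; ÷4 gives d = 25 px.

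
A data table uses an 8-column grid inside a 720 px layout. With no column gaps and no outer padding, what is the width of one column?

90 px

With no column gaps, each column is 720/8 = 90 px.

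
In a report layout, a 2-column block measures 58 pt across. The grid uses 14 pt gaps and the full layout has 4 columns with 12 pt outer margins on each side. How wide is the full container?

154 pt

58 − 1·14 = 44; ÷2 gives c = 22 pt.
Container = 2·12 + 4·22 + 3·14 = 24 + 88 + 42 = 154 pt.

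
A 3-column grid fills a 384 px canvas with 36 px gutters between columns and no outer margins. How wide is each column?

104 px

3 columns + 2 gutters: 3c + 2·36 = 384.
3c = 384 − 72 = 312, so c = 104 px.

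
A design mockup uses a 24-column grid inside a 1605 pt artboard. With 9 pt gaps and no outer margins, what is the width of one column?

58.25 pt

1605 − 23·9 = 1398; ÷24 gives c = 58.25 pt.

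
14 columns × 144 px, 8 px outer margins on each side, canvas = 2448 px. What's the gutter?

Inside the margins: 2448 − 16 = 2432 px.
Columns use 2016 px, leaving 416 px across 13 gutters = 32 px each.

32 px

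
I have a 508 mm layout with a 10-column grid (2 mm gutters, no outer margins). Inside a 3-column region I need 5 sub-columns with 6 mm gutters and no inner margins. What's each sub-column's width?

10c + 9·2 = 508 → 10c = 490 → c = 49 mm.
Span of 3: 3·49 + 2·2 = 147 + 4 = 151 mm.
5 columns + 4 gutters: 5d + 4·6 = 151.
5d = 151 − 24 = 127, so d = 25.4 mm.

25.4 mm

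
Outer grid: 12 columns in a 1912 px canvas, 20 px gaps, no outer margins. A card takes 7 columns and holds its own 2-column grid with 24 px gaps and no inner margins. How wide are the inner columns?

12 columns + 11 gaps: 12c + 11·20 = 1912.
12c = 1912 − 220 = 1692, so c = 141 px.
Span of 7: 7·141 + 6·20 = 987 + 120 = 1107 px.
2 columns + 1 gap: 2d + 1·24 = 1107.
2d = 1107 − 24 = 1083, so d = 541.5 px.

541.5 px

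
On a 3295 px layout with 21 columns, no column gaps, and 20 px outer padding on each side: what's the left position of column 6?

Take off 40 px of margins, leaving 3255 px.
21c = 3255 → c = 155 px.
Column 6 starts at margin + 5·(column + gutter) = 20 + 5·155 = 795 px.

795 px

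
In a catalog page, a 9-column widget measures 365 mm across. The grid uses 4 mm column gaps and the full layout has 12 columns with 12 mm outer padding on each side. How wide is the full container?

9c + 8·4 = 365 → 9c = 333 → c = 37 mm.
Container = 2·12 + 12·37 + 11·4 = 24 + 444 + 44 = 512 mm.

512 mm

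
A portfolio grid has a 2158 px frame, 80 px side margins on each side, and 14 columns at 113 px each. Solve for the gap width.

32 px

Take off 160 px of margins, leaving 1998 px.
Columns use 1582 px, leaving 416 px across 13 gaps = 32 px each.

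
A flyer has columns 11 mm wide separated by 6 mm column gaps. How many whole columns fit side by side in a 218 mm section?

13 columns: 13·11 + 12·6 = 215 mm ≤ 218.
14 columns: 232 mm > 218. So 13.

13 columns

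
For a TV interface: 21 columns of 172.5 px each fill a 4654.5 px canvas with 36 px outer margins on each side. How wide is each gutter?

Take off 72 px of margins, leaving 4582.5 px.
21·172.5 + 20g = 4582.5 → 20g = 960 → g = 48 px.

48 px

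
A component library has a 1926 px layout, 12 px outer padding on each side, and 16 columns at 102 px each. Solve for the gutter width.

18 px

Content width = 1926 − 2·12 = 1902 px.
Columns use 1632 px, leaving 270 px across 15 gutters = 18 px each.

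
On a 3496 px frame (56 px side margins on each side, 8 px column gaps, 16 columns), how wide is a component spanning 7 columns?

Content width = 3496 − 2·56 = 3384 px.
16 columns + 15 column gaps: 16c + 15·8 = 3384.
16c = 3384 − 120 = 3264, so c = 204 px.
7 columns plus 6 column gaps: 1428 + 48 = 1476 px.

1476 px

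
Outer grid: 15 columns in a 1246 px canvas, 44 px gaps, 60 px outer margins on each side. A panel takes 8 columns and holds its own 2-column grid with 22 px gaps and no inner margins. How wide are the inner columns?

279 px

Take off 120 px of margins, leaving 1126 px.
15c + 14·44 = 1126 → 15c = 510 → c = 34 px.
8-column span = 8·34 + 7·44 = 580 px.
2d + 1·22 = 580 → 2d = 558 → d = 279 px.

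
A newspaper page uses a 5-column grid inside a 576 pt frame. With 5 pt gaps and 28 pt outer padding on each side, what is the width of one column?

Inside the margins: 576 − 56 = 520 pt.
5 columns + 4 gaps: 5c + 4·5 = 520.
5c = 520 − 20 = 500, so c = 100 pt.

100 pt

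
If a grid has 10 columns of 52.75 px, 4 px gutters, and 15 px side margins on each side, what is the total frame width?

593.5 px

Frame = 2·15 + 10·52.75 + 9·4 = 30 + 527.5 + 36 = 593.5 px.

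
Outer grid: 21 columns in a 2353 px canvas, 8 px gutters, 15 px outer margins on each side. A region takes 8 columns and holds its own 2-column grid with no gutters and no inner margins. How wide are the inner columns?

440 px

Subtract both margins: 2353 − 2·15 = 2323 px.
2323 − 20·8 = 2163; ÷21 gives c = 103 px.
8-column span = 8·103 + 7·8 = 880 px.
880 / 2 = 440 px per column.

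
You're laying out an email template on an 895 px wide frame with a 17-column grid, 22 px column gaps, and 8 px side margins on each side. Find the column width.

Take off 16 px of margins, leaving 879 px.
17 columns + 16 column gaps: 17c + 16·22 = 879.
17c = 879 − 352 = 527, so c = 31 px.

31 px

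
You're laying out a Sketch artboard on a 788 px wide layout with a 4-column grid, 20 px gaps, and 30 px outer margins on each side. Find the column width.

Inside the margins: 788 − 60 = 728 px.
728 − 3·20 = 668; ÷4 gives c = 167 px.

167 px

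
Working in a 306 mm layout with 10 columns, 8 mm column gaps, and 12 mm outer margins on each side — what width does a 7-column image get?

195 mm

Subtract both margins: 306 − 2·12 = 282 mm.
10c + 9·8 = 282 → 10c = 210 → c = 21 mm.
7 columns plus 6 column gaps: 147 + 48 = 195 mm.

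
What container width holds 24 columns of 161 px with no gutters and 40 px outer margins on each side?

3944 px

Container = 2·40 + 24·161 = 80 + 3864 = 3944 px.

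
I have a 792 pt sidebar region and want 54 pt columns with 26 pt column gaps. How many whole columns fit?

k columns need k·54 + (k−1)·26 = k·80 − 26.
k·80 − 26 ≤ 792 → k ≤ 818 / 80 ≈ 10.22, so k = 10.

10 columns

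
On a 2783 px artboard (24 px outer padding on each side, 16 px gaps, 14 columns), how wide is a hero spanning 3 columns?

573.5 px

Inside the margins: 2783 − 48 = 2735 px.
Subtracting 13 gaps of 16 leaves 2527 for 14 columns, so c = 180.5 px.
3-column span = 3·180.5 + 2·16 = 573.5 px.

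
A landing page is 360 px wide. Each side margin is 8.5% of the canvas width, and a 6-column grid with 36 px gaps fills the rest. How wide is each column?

Margins: 8.5% × 360 = 30.6 px each, so content = 360 − 61.2 = 298.8 px.
Subtracting 5 gaps of 36 leaves 118.8 for 6 columns, so c = 19.8 px.

19.8 px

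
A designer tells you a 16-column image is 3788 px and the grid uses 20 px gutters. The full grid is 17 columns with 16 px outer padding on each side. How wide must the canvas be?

3788 − 15·20 = 3488; ÷16 gives c = 218 px.
Adding margins, columns and gutters: 32 + 3706 + 320 = 4058 px.

4058 px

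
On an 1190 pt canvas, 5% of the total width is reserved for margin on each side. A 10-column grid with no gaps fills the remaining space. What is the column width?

107.1 pt

Margins: 5% × 1190 = 59.5 pt each, so content = 1190 − 119 = 1071 pt.
With no gaps, each column is 1071/10 = 107.1 pt.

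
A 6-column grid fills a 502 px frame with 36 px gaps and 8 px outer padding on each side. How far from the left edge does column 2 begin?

Subtract both margins: 502 − 2·8 = 486 px.
6c + 5·36 = 486 → 6c = 306 → c = 51 px.
Before column 2: the margin + 1 column + 1 gap.
Offset = 8 + 1·(51 + 36) = 8 + 87 = 95 px.

95 px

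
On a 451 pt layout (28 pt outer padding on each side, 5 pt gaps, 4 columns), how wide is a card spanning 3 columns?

Inside the margins: 451 − 56 = 395 pt.
Subtracting 3 gaps of 5 leaves 380 for 4 columns, so c = 95 pt.
Span of 3: 3·95 + 2·5 = 285 + 10 = 295 pt.

295 pt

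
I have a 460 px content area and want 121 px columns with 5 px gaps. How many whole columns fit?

3 columns

k columns need k·121 + (k−1)·5 = k·126 − 5.
k·126 − 5 ≤ 460 → k ≤ 465 / 126 ≈ 3.69, so k = 3.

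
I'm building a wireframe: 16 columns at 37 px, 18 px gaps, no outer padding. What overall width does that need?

862 px

Summing: 592 + 270 = 862 px.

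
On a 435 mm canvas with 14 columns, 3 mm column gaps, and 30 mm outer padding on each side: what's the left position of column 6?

Content = 435 − 2·30 = 375 mm.
14 columns + 13 column gaps: 14c + 13·3 = 375.
14c = 375 − 39 = 336, so c = 24 mm.
Each column+gutter stride is 27 mm; 5 of them past the 30 mm margin is 30 + 135 = 165 mm.

165 mm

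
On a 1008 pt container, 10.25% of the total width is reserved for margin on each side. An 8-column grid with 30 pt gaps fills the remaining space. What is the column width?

Margins: 10.25% × 1008 = 103.32 pt each, so content = 1008 − 206.64 = 801.36 pt.
Subtracting 7 gaps of 30 leaves 591.36 for 8 columns, so c = 73.92 pt.

73.92 pt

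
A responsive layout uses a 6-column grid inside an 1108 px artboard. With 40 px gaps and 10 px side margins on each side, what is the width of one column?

148 px

Subtract both margins: 1108 − 2·10 = 1088 px.
1088 − 5·40 = 888; ÷6 gives c = 148 px.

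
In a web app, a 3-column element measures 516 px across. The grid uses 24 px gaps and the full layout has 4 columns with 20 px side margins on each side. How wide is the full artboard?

736 px

3 columns + 2 gaps: 3c + 2·24 = 516.
3c = 516 − 48 = 468, so c = 156 px.
Artboard = 2·20 + 4·156 + 3·24 = 40 + 624 + 72 = 736 px.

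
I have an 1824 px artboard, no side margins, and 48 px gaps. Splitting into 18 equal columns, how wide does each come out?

Subtracting 17 gaps of 48 leaves 1008 for 18 columns, so c = 56 px.

56 px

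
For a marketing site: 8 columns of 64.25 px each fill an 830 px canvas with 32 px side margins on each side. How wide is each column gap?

Inside the margins: 830 − 64 = 766 px.
8 columns take 8·64.25 = 514 px; remaining 252 splits into 7 column gaps.
g = 252 / 7 = 36 px.

36 px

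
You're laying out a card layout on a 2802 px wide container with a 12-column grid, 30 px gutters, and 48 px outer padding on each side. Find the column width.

198 px

Content width = 2802 − 2·48 = 2706 px.
12 columns + 11 gutters: 12c + 11·30 = 2706.
12c = 2706 − 330 = 2376, so c = 198 px.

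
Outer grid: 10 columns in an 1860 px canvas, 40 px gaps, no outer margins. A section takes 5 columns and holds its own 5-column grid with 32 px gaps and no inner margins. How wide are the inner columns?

Subtracting 9 gaps of 40 leaves 1500 for 10 columns, so c = 150 px.
5-column span = 5·150 + 4·40 = 910 px.
910 − 4·32 = 782; ÷5 gives d = 156.4 px.

156.4 px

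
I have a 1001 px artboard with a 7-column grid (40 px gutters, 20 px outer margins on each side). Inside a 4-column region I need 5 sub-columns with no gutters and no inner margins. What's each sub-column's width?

Take off 40 px of margins, leaving 961 px.
7c + 6·40 = 961 → 7c = 721 → c = 103 px.
Span of 4: 4·103 + 3·40 = 412 + 120 = 532 px.
532 / 5 = 106.4 px per column.

106.4 px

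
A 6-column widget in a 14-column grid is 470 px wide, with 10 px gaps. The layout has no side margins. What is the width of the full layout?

6c + 5·10 = 470 → 6c = 420 → c = 70 px.
Layout = 14·70 + 13·10 = 980 + 130 = 1110 px.

1110 px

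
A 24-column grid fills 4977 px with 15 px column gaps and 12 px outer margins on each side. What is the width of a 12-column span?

2469 px

Inside the margins: 4977 − 24 = 4953 px.
24c + 23·15 = 4953 → 24c = 4608 → c = 192 px.
Span of 12: 12·192 + 11·15 = 2304 + 165 = 2469 px.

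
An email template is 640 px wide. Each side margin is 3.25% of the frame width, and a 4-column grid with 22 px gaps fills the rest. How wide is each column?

133.1 px

Each margin = 3.25% of 640 = 20.8 px; content = 640 − 2·20.8 = 598.4 px.
4c + 3·22 = 598.4 → 4c = 532.4 → c = 133.1 px.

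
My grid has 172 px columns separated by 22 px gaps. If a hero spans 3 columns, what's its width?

3 columns plus 2 gaps: 516 + 44 = 560 px.

560 px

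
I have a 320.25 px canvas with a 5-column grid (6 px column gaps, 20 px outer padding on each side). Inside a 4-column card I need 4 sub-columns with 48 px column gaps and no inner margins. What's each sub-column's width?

19.75 px

Inside the margins: 320.25 − 40 = 280.25 px.
280.25 − 4·6 = 256.25; ÷5 gives c = 51.25 px.
4-column span = 4·51.25 + 3·6 = 223 px.
223 − 3·48 = 79; ÷4 gives d = 19.75 px.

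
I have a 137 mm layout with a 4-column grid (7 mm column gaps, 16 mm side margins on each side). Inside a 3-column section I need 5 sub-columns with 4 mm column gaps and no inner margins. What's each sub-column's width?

12.2 mm

Outer content = 137 − 2·16 = 105 mm.
Subtracting 3 column gaps of 7 leaves 84 for 4 columns, so c = 21 mm.
3-column span = 3·21 + 2·7 = 77 mm.
77 − 4·4 = 61; ÷5 gives d = 12.2 mm.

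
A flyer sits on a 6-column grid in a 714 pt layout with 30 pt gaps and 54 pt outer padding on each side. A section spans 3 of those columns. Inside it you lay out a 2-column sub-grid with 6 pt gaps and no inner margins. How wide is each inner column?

Inside the margins: 714 − 108 = 606 pt.
6 columns + 5 gaps: 6c + 5·30 = 606.
6c = 606 − 150 = 456, so c = 76 pt.
Span of 3: 3·76 + 2·30 = 228 + 60 = 288 pt.
2d + 1·6 = 288 → 2d = 282 → d = 141 pt.

141 pt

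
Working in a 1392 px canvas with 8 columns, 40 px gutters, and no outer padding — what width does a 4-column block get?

676 px

8 columns + 7 gutters: 8c + 7·40 = 1392.
8c = 1392 − 280 = 1112, so c = 139 px.
4 columns plus 3 gutters: 556 + 120 = 676 px.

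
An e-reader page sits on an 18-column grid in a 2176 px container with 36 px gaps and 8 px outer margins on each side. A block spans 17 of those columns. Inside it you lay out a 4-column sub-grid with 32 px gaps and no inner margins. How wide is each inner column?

Take off 16 px of margins, leaving 2160 px.
2160 − 17·36 = 1548; ÷18 gives c = 86 px.
17 columns plus 16 gaps: 1462 + 576 = 2038 px.
Subtracting 3 gaps of 32 leaves 1942 for 4 columns, so d = 485.5 px.

485.5 px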